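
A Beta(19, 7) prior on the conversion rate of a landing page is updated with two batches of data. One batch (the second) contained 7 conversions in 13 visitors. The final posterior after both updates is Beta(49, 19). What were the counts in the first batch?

23 conversions and 6 bounces

Sequential conjugate updates are equivalent to a single update on the pooled data, so total successes = posterior α − prior α and total failures = posterior β − prior β.
Total across both batches: 49−19=30 conversions, 19−7=12 bounces.
Subtract the second batch: 30−7=23 conversions and 12−6=6 bounces.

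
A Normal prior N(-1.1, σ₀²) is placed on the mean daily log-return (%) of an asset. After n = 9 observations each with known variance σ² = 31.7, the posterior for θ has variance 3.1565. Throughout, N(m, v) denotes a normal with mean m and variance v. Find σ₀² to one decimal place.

Posterior precision equals prior precision plus data precision: 1/σ_n² = 1/σ₀² + n/σ².
So 1/σ₀² = 1/3.1565 − 9/31.7 = 0.316807 − 0.283912 = 0.032895.
Hence σ₀² = 1/0.032895 ≈ 30.4.

σ₀² = 30.4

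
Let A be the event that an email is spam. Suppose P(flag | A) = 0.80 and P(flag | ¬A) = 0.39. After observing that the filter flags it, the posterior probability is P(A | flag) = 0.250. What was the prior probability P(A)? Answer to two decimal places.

P(A) = 0.14

In odds form, posterior odds = prior odds × likelihood ratio, so prior odds = posterior odds ÷ LR.
Posterior odds = 0.250/(1−0.250) = 0.3333. LR = 0.80/0.39 = 2.0513.
Prior odds = 0.3333/2.0513 = 0.1625, so P(A) = 0.1625/(1+0.1625) ≈ 0.14.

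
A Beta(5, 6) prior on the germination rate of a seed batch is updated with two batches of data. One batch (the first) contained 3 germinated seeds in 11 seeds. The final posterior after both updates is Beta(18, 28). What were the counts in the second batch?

Because Beta–binomial updating is additive in the counts, the combined data contributed (α_post−α_prior, β_post−β_prior) successes and failures.
Total across both batches: 18−5=13 germinated seeds, 28−6=22 non-germinating seeds.
Subtract the first batch: 13−3=10 germinated seeds and 22−8=14 non-germinating seeds.

10 germinated seeds and 14 non-germinating seeds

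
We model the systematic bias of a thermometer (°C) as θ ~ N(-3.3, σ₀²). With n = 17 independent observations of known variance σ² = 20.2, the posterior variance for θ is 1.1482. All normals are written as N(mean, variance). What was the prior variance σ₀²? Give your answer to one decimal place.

σ₀² = 34.1

For the Normal–Normal model with known σ², precisions add: τ_n = τ₀ + n/σ².
So 1/σ₀² = 1/1.1482 − 17/20.2 = 0.870928 − 0.841584 = 0.029344.
Hence σ₀² = 1/0.029344 ≈ 34.1.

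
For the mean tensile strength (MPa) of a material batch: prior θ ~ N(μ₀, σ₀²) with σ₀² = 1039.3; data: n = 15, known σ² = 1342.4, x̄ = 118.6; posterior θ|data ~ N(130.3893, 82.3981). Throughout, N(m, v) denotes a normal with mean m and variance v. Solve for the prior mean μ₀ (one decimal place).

The posterior mean is a precision-weighted average: μ_n = (τ₀μ₀ + τ_data·x̄)/(τ₀+τ_data), with τ₀=1/σ₀² and τ_data=n/σ².
Here τ₀ = 1/1039.3 = 0.000962 and τ_data = 15/1342.4 = 0.011174, so τ_n = 0.012136.
Rearranging for μ₀: μ₀ = (μ_n·τ_n − τ_data·x̄)/τ₀ = (130.3893·0.012136 − 0.011174·118.6) / 0.000962 = 0.257168/0.000962 ≈ 267.3.

μ₀ = 267.3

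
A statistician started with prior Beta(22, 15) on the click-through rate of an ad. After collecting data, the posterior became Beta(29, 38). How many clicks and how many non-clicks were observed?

7 clicks and 23 non-clicks

A Beta(α, β) prior with s successes and f failures in binomial data gives a Beta(α+s, β+f) posterior.
Match parameters: s=29−22=7, f=38−15=23.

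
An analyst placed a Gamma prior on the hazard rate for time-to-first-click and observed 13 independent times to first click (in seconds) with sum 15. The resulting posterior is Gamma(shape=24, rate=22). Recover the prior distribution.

Gamma(shape=11, rate=7)

Gamma–exponential conjugacy: posterior shape = α + n, posterior rate = β + Σtᵢ.
So α = 24 − 13 = 11 and β = 22 − 15 = 7.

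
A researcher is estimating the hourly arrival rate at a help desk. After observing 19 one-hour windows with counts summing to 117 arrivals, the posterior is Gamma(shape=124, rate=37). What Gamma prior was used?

A Gamma(α, β) prior (rate parametrization) on a Poisson rate with n observations summing to S gives posterior Gamma(α+S, β+n).
So α = 124 − 117 = 7 and β = 37 − 19 = 18.

Gamma(shape=7, rate=18)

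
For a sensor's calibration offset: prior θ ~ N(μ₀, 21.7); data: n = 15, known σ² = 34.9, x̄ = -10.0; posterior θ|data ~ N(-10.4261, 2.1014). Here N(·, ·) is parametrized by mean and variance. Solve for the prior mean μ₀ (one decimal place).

μ₀ = -14.4

The posterior mean is a precision-weighted average: μ_n = (τ₀μ₀ + τ_data·x̄)/(τ₀+τ_data), with τ₀=1/σ₀² and τ_data=n/σ².
Here τ₀ = 1/21.7 = 0.046083 and τ_data = 15/34.9 = 0.429799, so τ_n = 0.475882.
Rearranging for μ₀: μ₀ = (μ_n·τ_n − τ_data·x̄)/τ₀ = (-10.4261·0.475882 − 0.429799·-10.0) / 0.046083 = -0.663603/0.046083 ≈ -14.4.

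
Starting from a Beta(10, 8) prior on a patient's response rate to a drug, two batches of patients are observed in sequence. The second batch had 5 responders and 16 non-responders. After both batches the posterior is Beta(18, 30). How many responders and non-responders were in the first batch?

3 responders and 6 non-responders

Sequential conjugate updates are equivalent to a single update on the pooled data, so total successes = posterior α − prior α and total failures = posterior β − prior β.
Total across both batches: 18−10=8 responders, 30−8=22 non-responders.
Subtract the second batch: 8−5=3 responders and 22−16=6 non-responders.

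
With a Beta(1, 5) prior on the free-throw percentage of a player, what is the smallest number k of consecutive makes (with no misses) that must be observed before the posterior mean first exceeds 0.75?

k = 15

After k makes and 0 misses the posterior is Beta(1+k, 5), with mean (1+k)/(1+5+k).
Set (1+k)/(6+k) > 0.75 and solve: k > (0.75·6 − 1)/(1 − 0.75) = 14.000.
The smallest integer exceeding 14.000 is 15, and checking k=15: (16)/(21) = 0.7619 > 0.75.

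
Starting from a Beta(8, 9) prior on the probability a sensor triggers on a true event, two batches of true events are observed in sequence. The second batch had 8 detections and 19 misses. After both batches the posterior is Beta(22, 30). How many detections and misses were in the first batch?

Sequential conjugate updates are equivalent to a single update on the pooled data, so total successes = posterior α − prior α and total failures = posterior β − prior β.
Total across both batches: 22−8=14 detections, 30−9=21 misses.
Subtract the second batch: 14−8=6 detections and 21−19=2 misses.

6 detections and 2 misses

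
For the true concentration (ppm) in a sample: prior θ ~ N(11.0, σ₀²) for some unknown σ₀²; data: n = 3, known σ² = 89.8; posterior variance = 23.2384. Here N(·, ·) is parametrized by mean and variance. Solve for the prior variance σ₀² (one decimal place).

For the Normal–Normal model with known σ², precisions add: τ_n = τ₀ + n/σ².
So 1/σ₀² = 1/23.2384 − 3/89.8 = 0.043032 − 0.033408 = 0.009624.
Hence σ₀² = 1/0.009624 ≈ 103.9.

σ₀² = 103.9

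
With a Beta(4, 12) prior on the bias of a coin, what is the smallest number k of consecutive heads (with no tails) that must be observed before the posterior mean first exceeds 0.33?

k = 2

After k heads and 0 tails the posterior is Beta(4+k, 12), with mean (4+k)/(4+12+k).
Set (4+k)/(16+k) > 0.33 and solve: k > (0.33·16 − 4)/(1 − 0.33) = 1.910.
The smallest integer exceeding 1.910 is 2, and checking k=2: (6)/(18) = 0.3333 > 0.33.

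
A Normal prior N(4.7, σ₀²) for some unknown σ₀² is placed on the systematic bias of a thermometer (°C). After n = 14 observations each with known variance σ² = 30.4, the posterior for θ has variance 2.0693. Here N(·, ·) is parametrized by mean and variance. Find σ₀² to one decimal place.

σ₀² = 44.0

Posterior precision equals prior precision plus data precision: 1/σ_n² = 1/σ₀² + n/σ².
So 1/σ₀² = 1/2.0693 − 14/30.4 = 0.483255 − 0.460526 = 0.022729.
Hence σ₀² = 1/0.022729 ≈ 44.0.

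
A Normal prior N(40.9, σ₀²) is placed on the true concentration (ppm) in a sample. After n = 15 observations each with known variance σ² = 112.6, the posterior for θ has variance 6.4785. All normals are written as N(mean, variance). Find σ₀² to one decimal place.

For the Normal–Normal model with known σ², precisions add: τ_n = τ₀ + n/σ².
So 1/σ₀² = 1/6.4785 − 15/112.6 = 0.154357 − 0.133215 = 0.021142.
Hence σ₀² = 1/0.021142 ≈ 47.3.

σ₀² = 47.3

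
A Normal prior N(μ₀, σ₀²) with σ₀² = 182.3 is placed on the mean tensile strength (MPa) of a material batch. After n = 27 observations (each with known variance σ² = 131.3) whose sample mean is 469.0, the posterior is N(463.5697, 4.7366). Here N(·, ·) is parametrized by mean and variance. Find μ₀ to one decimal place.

μ₀ = 260.0

With known observation variance, the Normal–Normal posterior has precision τ_n = τ₀ + n/σ² and mean μ_n = (τ₀μ₀ + (n/σ²)x̄)/τ_n.
Here τ₀ = 1/182.3 = 0.005485 and τ_data = 27/131.3 = 0.205636, so τ_n = 0.211121.
Rearranging for μ₀: μ₀ = (μ_n·τ_n − τ_data·x̄)/τ₀ = (463.5697·0.211121 − 0.205636·469.0) / 0.005485 = 1.426015/0.005485 ≈ 260.0.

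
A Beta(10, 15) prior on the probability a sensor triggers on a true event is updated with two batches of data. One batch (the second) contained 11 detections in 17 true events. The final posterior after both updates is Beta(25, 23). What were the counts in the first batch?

Sequential conjugate updates are equivalent to a single update on the pooled data, so total successes = posterior α − prior α and total failures = posterior β − prior β.
Total across both batches: 25−10=15 detections, 23−15=8 misses.
Subtract the second batch: 15−11=4 detections and 8−6=2 misses.

4 detections and 2 misses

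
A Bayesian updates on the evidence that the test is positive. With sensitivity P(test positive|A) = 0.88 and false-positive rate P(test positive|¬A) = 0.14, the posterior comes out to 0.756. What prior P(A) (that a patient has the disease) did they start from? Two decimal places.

P(A) = 0.33

Bayes' rule in odds form gives O(A|E) = O(A)·[P(E|A)/P(E|¬A)], hence O(A) = O(A|E)/LR.
Posterior odds = 0.756/(1−0.756) = 3.0984. LR = 0.88/0.14 = 6.2857.
Prior odds = 3.0984/6.2857 = 0.4929, so P(A) = 0.4929/(1+0.4929) ≈ 0.33.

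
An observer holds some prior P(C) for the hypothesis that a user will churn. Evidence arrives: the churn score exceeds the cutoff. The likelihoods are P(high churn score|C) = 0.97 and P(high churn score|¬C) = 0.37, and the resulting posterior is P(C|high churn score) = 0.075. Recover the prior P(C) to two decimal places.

In odds form, posterior odds = prior odds × likelihood ratio, so prior odds = posterior odds ÷ LR.
Posterior odds = 0.075/(1−0.075) = 0.0811. LR = 0.97/0.37 = 2.6216.
Prior odds = 0.0811/2.6216 = 0.0309, so P(C) = 0.0309/(1+0.0309) ≈ 0.03.

P(C) = 0.03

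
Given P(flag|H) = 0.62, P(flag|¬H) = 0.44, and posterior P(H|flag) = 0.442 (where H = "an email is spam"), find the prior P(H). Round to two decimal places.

P(H) = 0.36

In odds form, posterior odds = prior odds × likelihood ratio, so prior odds = posterior odds ÷ LR.
Posterior odds = 0.442/(1−0.442) = 0.7921. LR = 0.62/0.44 = 1.4091.
Prior odds = 0.7921/1.4091 = 0.5621, so P(H) = 0.5621/(1+0.5621) ≈ 0.36.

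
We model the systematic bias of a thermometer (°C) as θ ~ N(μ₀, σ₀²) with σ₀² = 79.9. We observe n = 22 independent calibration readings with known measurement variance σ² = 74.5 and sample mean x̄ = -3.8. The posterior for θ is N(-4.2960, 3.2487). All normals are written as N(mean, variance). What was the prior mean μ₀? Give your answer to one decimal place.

μ₀ = -16.0

With known observation variance, the Normal–Normal posterior has precision τ_n = τ₀ + n/σ² and mean μ_n = (τ₀μ₀ + (n/σ²)x̄)/τ_n.
Here τ₀ = 1/79.9 = 0.012516 and τ_data = 22/74.5 = 0.295302, so τ_n = 0.307818.
Rearranging for μ₀: μ₀ = (μ_n·τ_n − τ_data·x̄)/τ₀ = (-4.2960·0.307818 − 0.295302·-3.8) / 0.012516 = -0.200239/0.012516 ≈ -16.0.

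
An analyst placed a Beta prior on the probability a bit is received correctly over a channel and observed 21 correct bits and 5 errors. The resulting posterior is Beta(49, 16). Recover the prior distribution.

Under Beta–binomial conjugacy the posterior parameters are (α+s, β+f).
Subtract the data counts: 49−21=28, 16−5=11.

Beta(28, 11)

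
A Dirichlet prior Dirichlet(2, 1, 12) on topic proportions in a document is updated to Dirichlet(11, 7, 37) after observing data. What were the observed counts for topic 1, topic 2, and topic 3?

counts (9, 6, 25)

For a Dirichlet(α) prior with multinomial counts c, the posterior is Dirichlet(α + c) componentwise.
Counts are posterior − prior componentwise: 11−2=9, 7−1=6, 37−12=25.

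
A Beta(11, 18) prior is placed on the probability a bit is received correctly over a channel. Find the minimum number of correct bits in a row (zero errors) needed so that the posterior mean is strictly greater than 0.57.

After k correct bits and 0 errors the posterior is Beta(11+k, 18), with mean (11+k)/(11+18+k).
Set (11+k)/(29+k) > 0.57 and solve: k > (0.57·29 − 11)/(1 − 0.57) = 12.860.
The smallest integer exceeding 12.860 is 13, and checking k=13: (24)/(42) = 0.5714 > 0.57.

k = 13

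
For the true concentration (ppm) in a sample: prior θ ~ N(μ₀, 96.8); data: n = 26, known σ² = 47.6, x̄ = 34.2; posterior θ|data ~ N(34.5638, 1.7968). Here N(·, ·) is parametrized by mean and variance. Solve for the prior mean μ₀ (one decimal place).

The posterior mean is a precision-weighted average: μ_n = (τ₀μ₀ + τ_data·x̄)/(τ₀+τ_data), with τ₀=1/σ₀² and τ_data=n/σ².
Here τ₀ = 1/96.8 = 0.010331 and τ_data = 26/47.6 = 0.546218, so τ_n = 0.556549.
Rearranging for μ₀: μ₀ = (μ_n·τ_n − τ_data·x̄)/τ₀ = (34.5638·0.556549 − 0.546218·34.2) / 0.010331 = 0.555793/0.010331 ≈ 53.8.

μ₀ = 53.8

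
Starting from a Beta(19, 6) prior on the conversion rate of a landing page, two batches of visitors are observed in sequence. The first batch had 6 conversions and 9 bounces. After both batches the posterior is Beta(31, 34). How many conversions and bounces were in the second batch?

Sequential conjugate updates are equivalent to a single update on the pooled data, so total successes = posterior α − prior α and total failures = posterior β − prior β.
Total across both batches: 31−19=12 conversions, 34−6=28 bounces.
Subtract the first batch: 12−6=6 conversions and 28−9=19 bounces.

6 conversions and 19 bounces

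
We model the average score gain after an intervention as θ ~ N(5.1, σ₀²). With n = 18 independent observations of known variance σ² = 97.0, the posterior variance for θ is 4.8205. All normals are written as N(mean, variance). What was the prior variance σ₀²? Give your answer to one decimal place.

σ₀² = 45.7

For the Normal–Normal model with known σ², precisions add: τ_n = τ₀ + n/σ².
So 1/σ₀² = 1/4.8205 − 18/97.0 = 0.207447 − 0.185567 = 0.021880.
Hence σ₀² = 1/0.021880 ≈ 45.7.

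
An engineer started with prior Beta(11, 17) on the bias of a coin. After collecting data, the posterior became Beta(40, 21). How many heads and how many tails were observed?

A Beta(a, b) prior with s successes and f failures in binomial data gives a Beta(a+s, b+f) posterior.
Match parameters: s=40−11=29, f=21−17=4.

29 heads and 4 tails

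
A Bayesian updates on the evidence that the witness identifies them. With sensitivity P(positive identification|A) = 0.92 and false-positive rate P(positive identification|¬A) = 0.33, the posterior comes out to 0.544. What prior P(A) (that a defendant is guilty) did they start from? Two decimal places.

Bayes' rule in odds form gives O(A|E) = O(A)·[P(E|A)/P(E|¬A)], hence O(A) = O(A|E)/LR.
Posterior odds = 0.544/(1−0.544) = 1.1930. LR = 0.92/0.33 = 2.7879.
Prior odds = 1.1930/2.7879 = 0.4279, so P(A) = 0.4279/(1+0.4279) ≈ 0.30.

P(A) = 0.30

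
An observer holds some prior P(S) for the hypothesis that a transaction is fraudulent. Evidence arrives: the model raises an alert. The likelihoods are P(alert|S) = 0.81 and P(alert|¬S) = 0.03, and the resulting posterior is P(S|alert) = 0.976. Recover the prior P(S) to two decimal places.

P(S) = 0.60

In odds form, posterior odds = prior odds × likelihood ratio, so prior odds = posterior odds ÷ LR.
Posterior odds = 0.976/(1−0.976) = 40.6667. LR = 0.81/0.03 = 27.0000.
Prior odds = 40.6667/27.0000 = 1.5062, so P(S) = 1.5062/(1+1.5062) ≈ 0.60.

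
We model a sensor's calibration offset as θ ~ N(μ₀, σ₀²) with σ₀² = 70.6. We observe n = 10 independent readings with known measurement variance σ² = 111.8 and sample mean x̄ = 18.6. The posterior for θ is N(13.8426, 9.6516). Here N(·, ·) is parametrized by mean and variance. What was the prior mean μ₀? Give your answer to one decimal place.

With known observation variance, the Normal–Normal posterior has precision τ_n = τ₀ + n/σ² and mean μ_n = (τ₀μ₀ + (n/σ²)x̄)/τ_n.
Here τ₀ = 1/70.6 = 0.014164 and τ_data = 10/111.8 = 0.089445, so τ_n = 0.103609.
Rearranging for μ₀: μ₀ = (μ_n·τ_n − τ_data·x̄)/τ₀ = (13.8426·0.103609 − 0.089445·18.6) / 0.014164 = -0.229459/0.014164 ≈ -16.2.

μ₀ = -16.2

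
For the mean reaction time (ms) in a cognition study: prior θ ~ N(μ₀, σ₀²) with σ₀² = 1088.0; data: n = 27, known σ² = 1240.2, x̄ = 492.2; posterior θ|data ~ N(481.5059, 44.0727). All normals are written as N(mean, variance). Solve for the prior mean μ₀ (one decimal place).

μ₀ = 228.2

With known observation variance, the Normal–Normal posterior has precision τ_n = τ₀ + n/σ² and mean μ_n = (τ₀μ₀ + (n/σ²)x̄)/τ_n.
Here τ₀ = 1/1088.0 = 0.000919 and τ_data = 27/1240.2 = 0.021771, so τ_n = 0.022690.
Rearranging for μ₀: μ₀ = (μ_n·τ_n − τ_data·x̄)/τ₀ = (481.5059·0.022690 − 0.021771·492.2) / 0.000919 = 0.209683/0.000919 ≈ 228.2.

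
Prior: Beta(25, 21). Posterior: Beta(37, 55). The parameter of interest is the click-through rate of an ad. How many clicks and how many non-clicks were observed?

12 clicks and 34 non-clicks

Beta is conjugate to the binomial likelihood: posterior = Beta(α+s, β+f).
So s = 37 − 25 = 12 and f = 55 − 21 = 34.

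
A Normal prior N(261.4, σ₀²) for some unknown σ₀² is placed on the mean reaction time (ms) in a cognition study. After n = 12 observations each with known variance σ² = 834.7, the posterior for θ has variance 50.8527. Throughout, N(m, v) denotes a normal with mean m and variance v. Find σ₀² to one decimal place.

Posterior precision equals prior precision plus data precision: 1/σ_n² = 1/σ₀² + n/σ².
So 1/σ₀² = 1/50.8527 − 12/834.7 = 0.019665 − 0.014376 = 0.005289.
Hence σ₀² = 1/0.005289 ≈ 189.1.

σ₀² = 189.1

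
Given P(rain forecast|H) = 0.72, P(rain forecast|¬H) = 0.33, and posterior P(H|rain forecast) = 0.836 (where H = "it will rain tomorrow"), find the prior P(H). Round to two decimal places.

P(H) = 0.70

Bayes' rule in odds form gives O(H|E) = O(H)·[P(E|H)/P(E|¬H)], hence O(H) = O(H|E)/LR.
Posterior odds = 0.836/(1−0.836) = 5.0976. LR = 0.72/0.33 = 2.1818.
Prior odds = 5.0976/2.1818 = 2.3364, so P(H) = 2.3364/(1+2.3364) ≈ 0.70.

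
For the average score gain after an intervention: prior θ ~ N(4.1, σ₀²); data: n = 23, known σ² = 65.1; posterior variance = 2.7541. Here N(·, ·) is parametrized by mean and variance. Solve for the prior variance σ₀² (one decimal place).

σ₀² = 102.1

Posterior precision equals prior precision plus data precision: 1/σ_n² = 1/σ₀² + n/σ².
So 1/σ₀² = 1/2.7541 − 23/65.1 = 0.363095 − 0.353303 = 0.009792.
Hence σ₀² = 1/0.009792 ≈ 102.1.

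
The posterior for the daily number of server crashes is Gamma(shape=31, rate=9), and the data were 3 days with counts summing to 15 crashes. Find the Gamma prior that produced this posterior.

Gamma(shape=16, rate=6)

A Gamma(α, β) prior (rate parametrization) on a Poisson rate with n observations summing to S gives posterior Gamma(α+S, β+n).
So α = 31 − 15 = 16 and β = 9 − 3 = 6.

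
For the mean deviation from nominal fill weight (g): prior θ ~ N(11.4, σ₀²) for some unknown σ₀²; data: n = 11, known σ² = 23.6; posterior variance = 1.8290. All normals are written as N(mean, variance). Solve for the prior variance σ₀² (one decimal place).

For the Normal–Normal model with known σ², precisions add: τ_n = τ₀ + n/σ².
So 1/σ₀² = 1/1.8290 − 11/23.6 = 0.546747 − 0.466102 = 0.080645.
Hence σ₀² = 1/0.080645 ≈ 12.4.

σ₀² = 12.4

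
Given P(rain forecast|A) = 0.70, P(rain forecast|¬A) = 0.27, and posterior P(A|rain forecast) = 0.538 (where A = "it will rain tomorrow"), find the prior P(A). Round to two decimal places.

P(A) = 0.31

Bayes' rule in odds form gives O(A|E) = O(A)·[P(E|A)/P(E|¬A)], hence O(A) = O(A|E)/LR.
Posterior odds = 0.538/(1−0.538) = 1.1645. LR = 0.70/0.27 = 2.5926.
Prior odds = 1.1645/2.5926 = 0.4492, so P(A) = 0.4492/(1+0.4492) ≈ 0.31.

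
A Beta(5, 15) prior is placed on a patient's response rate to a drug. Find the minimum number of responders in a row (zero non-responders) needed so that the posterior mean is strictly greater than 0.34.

k = 3

After k responders and 0 non-responders the posterior is Beta(5+k, 15), with mean (5+k)/(5+15+k).
Set (5+k)/(20+k) > 0.34 and solve: k > (0.34·20 − 5)/(1 − 0.34) = 2.727.
The smallest integer exceeding 2.727 is 3.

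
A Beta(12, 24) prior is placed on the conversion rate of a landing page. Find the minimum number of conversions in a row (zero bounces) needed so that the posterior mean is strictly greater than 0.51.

After k conversions and 0 bounces the posterior is Beta(12+k, 24), with mean (12+k)/(12+24+k).
Set (12+k)/(36+k) > 0.51 and solve: k > (0.51·36 − 12)/(1 − 0.51) = 12.980.
The smallest integer exceeding 12.980 is 13, and checking k=13: (25)/(49) = 0.5102 > 0.51.

k = 13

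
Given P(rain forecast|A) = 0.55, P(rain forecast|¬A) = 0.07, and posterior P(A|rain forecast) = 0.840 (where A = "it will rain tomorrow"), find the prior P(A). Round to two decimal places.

P(A) = 0.40

Bayes' rule in odds form gives O(A|E) = O(A)·[P(E|A)/P(E|¬A)], hence O(A) = O(A|E)/LR.
Posterior odds = 0.840/(1−0.840) = 5.2500. LR = 0.55/0.07 = 7.8571.
Prior odds = 5.2500/7.8571 = 0.6682, so P(A) = 0.6682/(1+0.6682) ≈ 0.40.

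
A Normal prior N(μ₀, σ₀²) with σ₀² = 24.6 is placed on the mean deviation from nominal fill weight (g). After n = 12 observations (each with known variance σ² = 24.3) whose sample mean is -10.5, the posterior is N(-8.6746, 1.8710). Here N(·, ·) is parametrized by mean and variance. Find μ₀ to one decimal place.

μ₀ = 13.5

With known observation variance, the Normal–Normal posterior has precision τ_n = τ₀ + n/σ² and mean μ_n = (τ₀μ₀ + (n/σ²)x̄)/τ_n.
Here τ₀ = 1/24.6 = 0.040650 and τ_data = 12/24.3 = 0.493827, so τ_n = 0.534477.
Rearranging for μ₀: μ₀ = (μ_n·τ_n − τ_data·x̄)/τ₀ = (-8.6746·0.534477 − 0.493827·-10.5) / 0.040650 = 0.548809/0.040650 ≈ 13.5.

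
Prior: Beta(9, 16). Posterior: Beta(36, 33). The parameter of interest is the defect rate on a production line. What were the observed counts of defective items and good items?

A Beta(α, β) prior with s successes and f failures in binomial data gives a Beta(α+s, β+f) posterior.
Match parameters: s=36−9=27, f=33−16=17.

27 defective items and 17 good items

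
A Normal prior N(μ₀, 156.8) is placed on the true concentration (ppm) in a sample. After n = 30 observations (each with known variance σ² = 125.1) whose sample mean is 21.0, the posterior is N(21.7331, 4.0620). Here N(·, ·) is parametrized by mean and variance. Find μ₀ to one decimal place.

μ₀ = 49.3

With known observation variance, the Normal–Normal posterior has precision τ_n = τ₀ + n/σ² and mean μ_n = (τ₀μ₀ + (n/σ²)x̄)/τ_n.
Here τ₀ = 1/156.8 = 0.006378 and τ_data = 30/125.1 = 0.239808, so τ_n = 0.246186.
Rearranging for μ₀: μ₀ = (μ_n·τ_n − τ_data·x̄)/τ₀ = (21.7331·0.246186 − 0.239808·21.0) / 0.006378 = 0.314417/0.006378 ≈ 49.3.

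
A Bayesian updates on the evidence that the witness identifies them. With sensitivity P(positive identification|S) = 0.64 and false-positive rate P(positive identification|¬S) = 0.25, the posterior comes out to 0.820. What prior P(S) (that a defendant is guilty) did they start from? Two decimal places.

P(S) = 0.64

Bayes' rule in odds form gives O(S|E) = O(S)·[P(E|S)/P(E|¬S)], hence O(S) = O(S|E)/LR.
Posterior odds = 0.820/(1−0.820) = 4.5556. LR = 0.64/0.25 = 2.5600.
Prior odds = 4.5556/2.5600 = 1.7795, so P(S) = 1.7795/(1+1.7795) ≈ 0.64.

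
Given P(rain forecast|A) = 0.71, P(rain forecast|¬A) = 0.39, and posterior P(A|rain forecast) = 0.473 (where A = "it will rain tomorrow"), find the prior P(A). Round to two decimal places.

Bayes' rule in odds form gives O(A|E) = O(A)·[P(E|A)/P(E|¬A)], hence O(A) = O(A|E)/LR.
Posterior odds = 0.473/(1−0.473) = 0.8975. LR = 0.71/0.39 = 1.8205.
Prior odds = 0.8975/1.8205 = 0.4930, so P(A) = 0.4930/(1+0.4930) ≈ 0.33.

P(A) = 0.33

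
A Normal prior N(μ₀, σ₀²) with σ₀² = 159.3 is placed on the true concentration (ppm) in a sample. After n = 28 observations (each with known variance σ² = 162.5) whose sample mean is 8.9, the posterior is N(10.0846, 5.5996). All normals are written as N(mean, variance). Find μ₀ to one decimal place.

The posterior mean is a precision-weighted average: μ_n = (τ₀μ₀ + τ_data·x̄)/(τ₀+τ_data), with τ₀=1/σ₀² and τ_data=n/σ².
Here τ₀ = 1/159.3 = 0.006277 and τ_data = 28/162.5 = 0.172308, so τ_n = 0.178585.
Rearranging for μ₀: μ₀ = (μ_n·τ_n − τ_data·x̄)/τ₀ = (10.0846·0.178585 − 0.172308·8.9) / 0.006277 = 0.267417/0.006277 ≈ 42.6.

μ₀ = 42.6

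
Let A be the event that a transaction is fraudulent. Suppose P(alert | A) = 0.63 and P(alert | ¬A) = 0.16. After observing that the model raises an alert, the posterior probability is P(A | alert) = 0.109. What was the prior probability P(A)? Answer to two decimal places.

In odds form, posterior odds = prior odds × likelihood ratio, so prior odds = posterior odds ÷ LR.
Posterior odds = 0.109/(1−0.109) = 0.1223. LR = 0.63/0.16 = 3.9375.
Prior odds = 0.1223/3.9375 = 0.0311, so P(A) = 0.0311/(1+0.0311) ≈ 0.03.

P(A) = 0.03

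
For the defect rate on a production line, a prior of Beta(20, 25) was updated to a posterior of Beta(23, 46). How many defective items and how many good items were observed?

Under Beta–binomial conjugacy the posterior parameters are (α+s, β+f).
So s = 23 − 20 = 3 and f = 46 − 25 = 21.

3 defective items and 21 good items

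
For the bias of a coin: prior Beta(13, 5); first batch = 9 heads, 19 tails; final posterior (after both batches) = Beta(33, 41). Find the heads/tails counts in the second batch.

Because Beta–binomial updating is additive in the counts, the combined data contributed (α_post−α_prior, β_post−β_prior) successes and failures.
Total across both batches: 33−13=20 heads, 41−5=36 tails.
Subtract the first batch: 20−9=11 heads and 36−19=17 tails.

11 heads and 17 tails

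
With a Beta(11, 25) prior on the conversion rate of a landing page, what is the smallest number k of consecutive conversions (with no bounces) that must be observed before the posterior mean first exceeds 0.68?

k = 43

After k conversions and 0 bounces the posterior is Beta(11+k, 25), with mean (11+k)/(11+25+k).
Set (11+k)/(36+k) > 0.68 and solve: k > (0.68·36 − 11)/(1 − 0.68) = 42.125.
The smallest integer exceeding 42.125 is 43, and checking k=43: (54)/(79) = 0.6835 > 0.68.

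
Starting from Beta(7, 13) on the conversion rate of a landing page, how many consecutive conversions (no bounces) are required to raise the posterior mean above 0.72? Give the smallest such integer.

After k conversions and 0 bounces the posterior is Beta(7+k, 13), with mean (7+k)/(7+13+k).
Set (7+k)/(20+k) > 0.72 and solve: k > (0.72·20 − 7)/(1 − 0.72) = 26.429.
The smallest integer exceeding 26.429 is 27, and checking k=27: (34)/(47) = 0.7234 > 0.72.

k = 27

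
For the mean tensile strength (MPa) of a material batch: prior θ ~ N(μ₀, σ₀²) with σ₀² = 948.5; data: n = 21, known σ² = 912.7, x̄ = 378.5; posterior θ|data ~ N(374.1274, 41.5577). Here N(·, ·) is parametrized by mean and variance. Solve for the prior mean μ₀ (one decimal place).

μ₀ = 278.7

The posterior mean is a precision-weighted average: μ_n = (τ₀μ₀ + τ_data·x̄)/(τ₀+τ_data), with τ₀=1/σ₀² and τ_data=n/σ².
Here τ₀ = 1/948.5 = 0.001054 and τ_data = 21/912.7 = 0.023009, so τ_n = 0.024063.
Rearranging for μ₀: μ₀ = (μ_n·τ_n − τ_data·x̄)/τ₀ = (374.1274·0.024063 − 0.023009·378.5) / 0.001054 = 0.293721/0.001054 ≈ 278.7.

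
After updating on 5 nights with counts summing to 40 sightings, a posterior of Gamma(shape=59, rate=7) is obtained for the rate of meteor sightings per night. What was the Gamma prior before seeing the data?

Gamma(shape=19, rate=2)

A Gamma(α, β) prior (rate parametrization) on a Poisson rate with n observations summing to S gives posterior Gamma(α+S, β+n).
So α = 59 − 40 = 19 and β = 7 − 5 = 2.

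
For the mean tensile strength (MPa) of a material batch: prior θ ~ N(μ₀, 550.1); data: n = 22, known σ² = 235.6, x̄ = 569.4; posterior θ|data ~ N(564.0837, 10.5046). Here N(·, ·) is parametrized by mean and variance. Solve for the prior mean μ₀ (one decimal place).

The posterior mean is a precision-weighted average: μ_n = (τ₀μ₀ + τ_data·x̄)/(τ₀+τ_data), with τ₀=1/σ₀² and τ_data=n/σ².
Here τ₀ = 1/550.1 = 0.001818 and τ_data = 22/235.6 = 0.093379, so τ_n = 0.095197.
Rearranging for μ₀: μ₀ = (μ_n·τ_n − τ_data·x̄)/τ₀ = (564.0837·0.095197 − 0.093379·569.4) / 0.001818 = 0.529073/0.001818 ≈ 291.0.

μ₀ = 291.0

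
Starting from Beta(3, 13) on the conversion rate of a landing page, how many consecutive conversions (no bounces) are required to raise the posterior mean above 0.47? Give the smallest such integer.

After k conversions and 0 bounces the posterior is Beta(3+k, 13), with mean (3+k)/(3+13+k).
Set (3+k)/(16+k) > 0.47 and solve: k > (0.47·16 − 3)/(1 − 0.47) = 8.528.
The smallest integer exceeding 8.528 is 9.

k = 9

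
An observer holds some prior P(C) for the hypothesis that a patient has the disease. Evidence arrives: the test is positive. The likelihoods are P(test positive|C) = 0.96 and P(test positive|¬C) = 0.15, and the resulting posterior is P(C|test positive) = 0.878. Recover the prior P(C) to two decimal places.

P(C) = 0.53

Bayes' rule in odds form gives O(C|E) = O(C)·[P(E|C)/P(E|¬C)], hence O(C) = O(C|E)/LR.
Posterior odds = 0.878/(1−0.878) = 7.1967. LR = 0.96/0.15 = 6.4000.
Prior odds = 7.1967/6.4000 = 1.1245, so P(C) = 1.1245/(1+1.1245) ≈ 0.53.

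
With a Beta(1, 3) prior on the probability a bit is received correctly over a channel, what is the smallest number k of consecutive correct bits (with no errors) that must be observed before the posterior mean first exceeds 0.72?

After k correct bits and 0 errors the posterior is Beta(1+k, 3), with mean (1+k)/(1+3+k).
Set (1+k)/(4+k) > 0.72 and solve: k > (0.72·4 − 1)/(1 − 0.72) = 6.714.
The smallest integer exceeding 6.714 is 7.

k = 7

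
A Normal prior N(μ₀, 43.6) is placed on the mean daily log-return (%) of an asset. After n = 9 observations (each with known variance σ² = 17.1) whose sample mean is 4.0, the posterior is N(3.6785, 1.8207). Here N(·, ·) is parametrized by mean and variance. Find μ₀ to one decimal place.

μ₀ = -3.7

With known observation variance, the Normal–Normal posterior has precision τ_n = τ₀ + n/σ² and mean μ_n = (τ₀μ₀ + (n/σ²)x̄)/τ_n.
Here τ₀ = 1/43.6 = 0.022936 and τ_data = 9/17.1 = 0.526316, so τ_n = 0.549252.
Rearranging for μ₀: μ₀ = (μ_n·τ_n − τ_data·x̄)/τ₀ = (3.6785·0.549252 − 0.526316·4.0) / 0.022936 = -0.084841/0.022936 ≈ -3.7.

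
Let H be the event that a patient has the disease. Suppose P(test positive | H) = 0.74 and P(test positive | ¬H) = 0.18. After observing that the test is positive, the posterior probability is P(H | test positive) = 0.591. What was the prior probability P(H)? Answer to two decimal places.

P(H) = 0.26

In odds form, posterior odds = prior odds × likelihood ratio, so prior odds = posterior odds ÷ LR.
Posterior odds = 0.591/(1−0.591) = 1.4450. LR = 0.74/0.18 = 4.1111.
Prior odds = 1.4450/4.1111 = 0.3515, so P(H) = 0.3515/(1+0.3515) ≈ 0.26.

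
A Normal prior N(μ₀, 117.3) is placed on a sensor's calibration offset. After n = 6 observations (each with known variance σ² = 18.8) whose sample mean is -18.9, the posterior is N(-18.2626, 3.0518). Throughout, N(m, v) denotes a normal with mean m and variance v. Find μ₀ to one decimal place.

The posterior mean is a precision-weighted average: μ_n = (τ₀μ₀ + τ_data·x̄)/(τ₀+τ_data), with τ₀=1/σ₀² and τ_data=n/σ².
Here τ₀ = 1/117.3 = 0.008525 and τ_data = 6/18.8 = 0.319149, so τ_n = 0.327674.
Rearranging for μ₀: μ₀ = (μ_n·τ_n − τ_data·x̄)/τ₀ = (-18.2626·0.327674 − 0.319149·-18.9) / 0.008525 = 0.047737/0.008525 ≈ 5.6.

μ₀ = 5.6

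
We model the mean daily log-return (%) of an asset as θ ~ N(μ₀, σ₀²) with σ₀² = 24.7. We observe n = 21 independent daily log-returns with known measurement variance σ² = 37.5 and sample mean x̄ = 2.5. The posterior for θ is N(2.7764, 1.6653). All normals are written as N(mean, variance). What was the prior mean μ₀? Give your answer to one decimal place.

With known observation variance, the Normal–Normal posterior has precision τ_n = τ₀ + n/σ² and mean μ_n = (τ₀μ₀ + (n/σ²)x̄)/τ_n.
Here τ₀ = 1/24.7 = 0.040486 and τ_data = 21/37.5 = 0.560000, so τ_n = 0.600486.
Rearranging for μ₀: μ₀ = (μ_n·τ_n − τ_data·x̄)/τ₀ = (2.7764·0.600486 − 0.560000·2.5) / 0.040486 = 0.267189/0.040486 ≈ 6.6.

μ₀ = 6.6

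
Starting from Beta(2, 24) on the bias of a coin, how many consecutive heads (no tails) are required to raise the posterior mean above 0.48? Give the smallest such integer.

After k heads and 0 tails the posterior is Beta(2+k, 24), with mean (2+k)/(2+24+k).
Set (2+k)/(26+k) > 0.48 and solve: k > (0.48·26 − 2)/(1 − 0.48) = 20.154.
The smallest integer exceeding 20.154 is 21.

k = 21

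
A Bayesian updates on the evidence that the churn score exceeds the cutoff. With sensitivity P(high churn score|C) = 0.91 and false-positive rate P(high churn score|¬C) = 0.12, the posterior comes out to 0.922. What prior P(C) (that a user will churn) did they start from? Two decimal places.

In odds form, posterior odds = prior odds × likelihood ratio, so prior odds = posterior odds ÷ LR.
Posterior odds = 0.922/(1−0.922) = 11.8205. LR = 0.91/0.12 = 7.5833.
Prior odds = 11.8205/7.5833 = 1.5588, so P(C) = 1.5588/(1+1.5588) ≈ 0.61.

P(C) = 0.61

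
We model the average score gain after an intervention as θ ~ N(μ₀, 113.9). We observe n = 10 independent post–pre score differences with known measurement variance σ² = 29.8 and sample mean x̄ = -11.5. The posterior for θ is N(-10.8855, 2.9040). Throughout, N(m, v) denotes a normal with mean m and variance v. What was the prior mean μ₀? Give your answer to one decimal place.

μ₀ = 12.6

The posterior mean is a precision-weighted average: μ_n = (τ₀μ₀ + τ_data·x̄)/(τ₀+τ_data), with τ₀=1/σ₀² and τ_data=n/σ².
Here τ₀ = 1/113.9 = 0.008780 and τ_data = 10/29.8 = 0.335570, so τ_n = 0.344350.
Rearranging for μ₀: μ₀ = (μ_n·τ_n − τ_data·x̄)/τ₀ = (-10.8855·0.344350 − 0.335570·-11.5) / 0.008780 = 0.110633/0.008780 ≈ 12.6.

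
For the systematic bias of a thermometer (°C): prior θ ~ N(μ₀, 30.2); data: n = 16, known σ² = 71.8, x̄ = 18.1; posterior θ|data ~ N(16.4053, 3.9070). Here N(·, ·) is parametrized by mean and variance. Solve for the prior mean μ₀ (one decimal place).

μ₀ = 5.0

With known observation variance, the Normal–Normal posterior has precision τ_n = τ₀ + n/σ² and mean μ_n = (τ₀μ₀ + (n/σ²)x̄)/τ_n.
Here τ₀ = 1/30.2 = 0.033113 and τ_data = 16/71.8 = 0.222841, so τ_n = 0.255954.
Rearranging for μ₀: μ₀ = (μ_n·τ_n − τ_data·x̄)/τ₀ = (16.4053·0.255954 − 0.222841·18.1) / 0.033113 = 0.165580/0.033113 ≈ 5.0.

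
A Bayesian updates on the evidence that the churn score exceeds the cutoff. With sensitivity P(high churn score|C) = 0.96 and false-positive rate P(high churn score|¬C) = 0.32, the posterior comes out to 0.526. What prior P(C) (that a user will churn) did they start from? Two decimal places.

P(C) = 0.27

In odds form, posterior odds = prior odds × likelihood ratio, so prior odds = posterior odds ÷ LR.
Posterior odds = 0.526/(1−0.526) = 1.1097. LR = 0.96/0.32 = 3.0000.
Prior odds = 1.1097/3.0000 = 0.3699, so P(C) = 0.3699/(1+0.3699) ≈ 0.27.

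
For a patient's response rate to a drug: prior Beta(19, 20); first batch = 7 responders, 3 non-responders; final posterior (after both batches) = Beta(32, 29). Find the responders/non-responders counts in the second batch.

6 responders and 6 non-responders

Sequential conjugate updates are equivalent to a single update on the pooled data, so total successes = posterior α − prior α and total failures = posterior β − prior β.
Total across both batches: 32−19=13 responders, 29−20=9 non-responders.
Subtract the first batch: 13−7=6 responders and 9−3=6 non-responders.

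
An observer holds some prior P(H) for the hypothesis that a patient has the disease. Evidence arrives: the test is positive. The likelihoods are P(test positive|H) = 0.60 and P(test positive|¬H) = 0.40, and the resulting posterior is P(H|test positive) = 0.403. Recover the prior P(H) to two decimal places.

P(H) = 0.31

Bayes' rule in odds form gives O(H|E) = O(H)·[P(E|H)/P(E|¬H)], hence O(H) = O(H|E)/LR.
Posterior odds = 0.403/(1−0.403) = 0.6750. LR = 0.60/0.40 = 1.5000.
Prior odds = 0.6750/1.5000 = 0.4500, so P(H) = 0.4500/(1+0.4500) ≈ 0.31.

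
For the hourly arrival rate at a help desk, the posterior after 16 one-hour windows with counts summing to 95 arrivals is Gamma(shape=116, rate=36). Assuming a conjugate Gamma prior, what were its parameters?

A Gamma(α, β) prior (rate parametrization) on a Poisson rate with n observations summing to S gives posterior Gamma(α+S, β+n).
So α = 116 − 95 = 21 and β = 36 − 16 = 20.

Gamma(shape=21, rate=20)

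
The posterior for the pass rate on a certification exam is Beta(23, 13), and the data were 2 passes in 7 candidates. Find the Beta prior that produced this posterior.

Beta(21, 8)

A Beta(α, β) prior with s successes and f failures in binomial data gives a Beta(α+s, β+f) posterior.
So α = 23 − 2 = 21 and β = 13 − 5 = 8.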